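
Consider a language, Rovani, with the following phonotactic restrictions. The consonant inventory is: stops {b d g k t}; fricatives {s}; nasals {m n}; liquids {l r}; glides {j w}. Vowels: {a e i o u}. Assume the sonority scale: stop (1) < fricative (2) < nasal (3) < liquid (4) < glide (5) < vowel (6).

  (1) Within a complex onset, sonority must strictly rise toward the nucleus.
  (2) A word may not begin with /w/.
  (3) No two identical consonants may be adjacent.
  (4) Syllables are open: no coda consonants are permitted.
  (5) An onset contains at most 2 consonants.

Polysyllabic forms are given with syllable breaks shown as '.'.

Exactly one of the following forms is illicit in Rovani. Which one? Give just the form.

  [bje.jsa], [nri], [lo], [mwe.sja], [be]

[bje.jsa] — violates constraint 1: syllable 2 onset /js/: /j/ (glide, 5) → /s/ (fricative, 2) does not rise → illicit
[nri] — σ1 onset /nr/ (3→4 rises), coda /∅/ ok → licit
[lo] — σ1 onset /l/, coda /∅/ ok → licit
[mwe.sja] — σ1 onset /mw/ (3→5 rises), coda /∅/ ok; σ2 onset /sj/ (2→5 rises), coda /∅/ ok → licit
[be] — σ1 onset /b/, coda /∅/ ok → licit

[bje.jsa]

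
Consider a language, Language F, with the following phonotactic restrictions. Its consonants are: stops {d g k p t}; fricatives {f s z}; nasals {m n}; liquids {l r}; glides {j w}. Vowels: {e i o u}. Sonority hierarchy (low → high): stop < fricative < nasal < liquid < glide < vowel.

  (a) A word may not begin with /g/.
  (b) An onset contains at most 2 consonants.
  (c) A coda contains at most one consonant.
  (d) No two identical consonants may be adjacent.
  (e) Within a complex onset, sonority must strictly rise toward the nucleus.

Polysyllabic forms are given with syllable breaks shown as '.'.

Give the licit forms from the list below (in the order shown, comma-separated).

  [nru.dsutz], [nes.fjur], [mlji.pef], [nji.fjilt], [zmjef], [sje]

[nes.fjur], [sje]

[nru.dsutz] — violates constraint (c): syllable 2 coda /tz/ has 2 consonants (> 1) → illicit
[nes.fjur] — σ1 onset /n/, coda /s/ ok; σ2 onset /fj/ (2→5 rises), coda /r/ ok → licit
[mlji.pef] — violates constraint (b): syllable 1 onset /mlj/ has 3 consonants (> 2) → illicit
[nji.fjilt] — violates constraint (c): syllable 2 coda /lt/ has 2 consonants (> 1) → illicit
[zmjef] — violates constraint (b): syllable 1 onset /zmj/ has 3 consonants (> 2) → illicit
[sje] — σ1 onset /sj/ (2→5 rises), coda /∅/ ok → licit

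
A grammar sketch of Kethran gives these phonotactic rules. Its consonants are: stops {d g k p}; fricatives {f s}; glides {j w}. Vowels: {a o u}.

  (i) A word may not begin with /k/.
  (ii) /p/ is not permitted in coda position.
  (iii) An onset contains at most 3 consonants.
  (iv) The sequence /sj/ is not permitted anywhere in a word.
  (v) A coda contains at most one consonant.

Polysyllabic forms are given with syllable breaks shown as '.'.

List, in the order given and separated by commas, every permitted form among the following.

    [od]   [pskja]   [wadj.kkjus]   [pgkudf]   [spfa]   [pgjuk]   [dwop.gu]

[od] — σ1 onset /∅/, coda /d/ ok → permitted
[pskja] — violates constraint (iii): syllable 1 onset /pskj/ has 4 consonants (> 3) → not permitted
[wadj.kkjus] — violates constraint (v): syllable 1 coda /dj/ has 2 consonants (> 1) → not permitted
[pgkudf] — violates constraint (v): syllable 1 coda /df/ has 2 consonants (> 1) → not permitted
[spfa] — σ1 onset /spf/ (3C), coda /∅/ ok → permitted
[pgjuk] — σ1 onset /pgj/ (3C), coda /k/ ok → permitted
[dwop.gu] — violates constraint (ii): syllable 1 coda contains /p/ → not permitted

[od], [spfa], [pgjuk]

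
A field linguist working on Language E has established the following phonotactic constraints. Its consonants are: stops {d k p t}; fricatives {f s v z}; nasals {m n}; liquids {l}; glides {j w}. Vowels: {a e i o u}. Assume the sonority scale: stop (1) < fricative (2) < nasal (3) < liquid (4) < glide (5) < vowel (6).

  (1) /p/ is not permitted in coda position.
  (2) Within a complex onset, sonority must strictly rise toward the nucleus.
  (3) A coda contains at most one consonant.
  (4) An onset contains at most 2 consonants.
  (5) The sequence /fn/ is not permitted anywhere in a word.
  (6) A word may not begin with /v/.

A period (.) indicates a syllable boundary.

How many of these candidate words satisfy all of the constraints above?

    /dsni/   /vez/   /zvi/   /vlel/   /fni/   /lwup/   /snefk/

0

/dsni/ — violates constraint 4: syllable 1 onset /dsn/ has 3 consonants (> 2) → illicit
/vez/ — violates constraint 6: word begins with /v/ → illicit
/zvi/ — violates constraint 2: syllable 1 onset /zv/: /z/ (fricative, 2) → /v/ (fricative, 2) does not rise → illicit
/vlel/ — violates constraint 6: word begins with /v/ → illicit
/fni/ — violates constraint 5: contains banned sequence /fn/ → illicit
/lwup/ — violates constraint 1: syllable 1 coda contains /p/ → illicit
/snefk/ — violates constraint 3: syllable 1 coda /fk/ has 2 consonants (> 1) → illicit
No form is licit → 0.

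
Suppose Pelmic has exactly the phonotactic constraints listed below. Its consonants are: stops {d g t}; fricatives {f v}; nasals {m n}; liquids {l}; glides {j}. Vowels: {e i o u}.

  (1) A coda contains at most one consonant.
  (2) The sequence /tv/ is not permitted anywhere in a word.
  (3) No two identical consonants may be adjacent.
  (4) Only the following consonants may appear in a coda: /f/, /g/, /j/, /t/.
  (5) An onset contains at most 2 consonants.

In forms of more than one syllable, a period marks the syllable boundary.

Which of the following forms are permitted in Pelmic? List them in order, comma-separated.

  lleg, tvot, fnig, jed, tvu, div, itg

lleg — violates constraint 3: adjacent identical consonants /ll/ → not permitted
tvot — violates constraint 2: contains banned sequence /tv/ → not permitted
fnig — σ1 onset /fn/ (2C), coda /g/ ok → permitted
jed — violates constraint 4: syllable 1 coda contains /d/, which is not a licensed coda consonant → not permitted
tvu — violates constraint 2: contains banned sequence /tv/ → not permitted
div — violates constraint 4: syllable 1 coda contains /v/, which is not a licensed coda consonant → not permitted
itg — violates constraint 1: syllable 1 coda /tg/ has 2 consonants (> 1) → not permitted

fnig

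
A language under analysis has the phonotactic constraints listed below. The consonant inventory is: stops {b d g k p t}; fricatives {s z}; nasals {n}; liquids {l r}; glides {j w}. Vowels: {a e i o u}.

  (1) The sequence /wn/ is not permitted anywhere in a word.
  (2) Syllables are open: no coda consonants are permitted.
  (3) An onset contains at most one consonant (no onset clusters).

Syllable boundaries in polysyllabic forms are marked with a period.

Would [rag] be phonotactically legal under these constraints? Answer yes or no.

[rag] — violates constraint 2: syllable 1 coda /g/ has 1 consonant (> 0) → phonotactically illegal

no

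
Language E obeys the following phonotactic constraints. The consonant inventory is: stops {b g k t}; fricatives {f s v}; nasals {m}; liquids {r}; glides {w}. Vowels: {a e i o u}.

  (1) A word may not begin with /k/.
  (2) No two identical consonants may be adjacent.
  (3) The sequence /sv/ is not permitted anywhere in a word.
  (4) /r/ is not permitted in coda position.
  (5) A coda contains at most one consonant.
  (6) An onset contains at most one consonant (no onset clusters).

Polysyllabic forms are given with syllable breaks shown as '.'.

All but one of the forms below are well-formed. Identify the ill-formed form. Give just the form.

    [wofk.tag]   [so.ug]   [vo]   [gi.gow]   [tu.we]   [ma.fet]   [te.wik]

[wofk.tag] — violates constraint 5: syllable 1 coda /fk/ has 2 consonants (> 1) → ill-formed
[so.ug] — σ1 onset /s/, coda /∅/ ok; σ2 onset /∅/, coda /g/ ok → well-formed
[vo] — σ1 onset /v/, coda /∅/ ok → well-formed
[gi.gow] — σ1 onset /g/, coda /∅/ ok; σ2 onset /g/, coda /w/ ok → well-formed
[tu.we] — σ1 onset /t/, coda /∅/ ok; σ2 onset /w/, coda /∅/ ok → well-formed
[ma.fet] — σ1 onset /m/, coda /∅/ ok; σ2 onset /f/, coda /t/ ok → well-formed
[te.wik] — σ1 onset /t/, coda /∅/ ok; σ2 onset /w/, coda /k/ ok → well-formed

[wofk.tag]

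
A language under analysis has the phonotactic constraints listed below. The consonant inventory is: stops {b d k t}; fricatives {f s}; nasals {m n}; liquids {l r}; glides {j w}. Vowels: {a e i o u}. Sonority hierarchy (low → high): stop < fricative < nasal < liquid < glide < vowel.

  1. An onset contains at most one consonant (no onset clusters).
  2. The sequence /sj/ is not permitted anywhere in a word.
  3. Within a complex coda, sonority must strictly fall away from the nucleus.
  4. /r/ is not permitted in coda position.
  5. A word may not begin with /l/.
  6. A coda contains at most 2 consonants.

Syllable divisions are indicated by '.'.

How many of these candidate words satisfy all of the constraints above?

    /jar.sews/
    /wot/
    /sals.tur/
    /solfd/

/jar.sews/ — violates constraint 4: syllable 1 coda contains /r/ → phonotactically illegal
/wot/ — σ1 onset /w/, coda /t/ ok → phonotactically legal
/sals.tur/ — violates constraint 4: syllable 2 coda contains /r/ → phonotactically illegal
/solfd/ — violates constraint 6: syllable 1 coda /lfd/ has 3 consonants (> 2) → phonotactically illegal
Phonotactically legal: /wot/ → 1.

1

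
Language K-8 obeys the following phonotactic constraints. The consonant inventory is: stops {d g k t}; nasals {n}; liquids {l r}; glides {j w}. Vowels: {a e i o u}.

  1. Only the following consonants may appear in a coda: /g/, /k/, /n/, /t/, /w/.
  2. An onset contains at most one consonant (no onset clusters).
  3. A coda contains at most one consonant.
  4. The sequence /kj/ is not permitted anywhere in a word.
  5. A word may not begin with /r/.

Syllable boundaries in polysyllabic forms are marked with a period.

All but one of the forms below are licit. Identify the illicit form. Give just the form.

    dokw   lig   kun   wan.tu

dokw

dokw — violates constraint 3: syllable 1 coda /kw/ has 2 consonants (> 1) → illicit
lig — σ1 onset /l/, coda /g/ ok → licit
kun — σ1 onset /k/, coda /n/ ok → licit
wan.tu — σ1 onset /w/, coda /n/ ok; σ2 onset /t/, coda /∅/ ok → licit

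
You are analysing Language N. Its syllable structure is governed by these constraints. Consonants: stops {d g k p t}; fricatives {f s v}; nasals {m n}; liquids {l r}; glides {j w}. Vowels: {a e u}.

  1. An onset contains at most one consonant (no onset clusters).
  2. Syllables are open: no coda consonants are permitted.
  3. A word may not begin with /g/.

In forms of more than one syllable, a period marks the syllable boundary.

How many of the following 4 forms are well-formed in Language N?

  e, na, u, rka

3

e — σ1 onset /∅/, coda /∅/ ok → well-formed
na — σ1 onset /n/, coda /∅/ ok → well-formed
u — σ1 onset /∅/, coda /∅/ ok → well-formed
rka — violates constraint 1: syllable 1 onset /rk/ has 2 consonants (> 1) → ill-formed
Well-formed: e, na, u → 3.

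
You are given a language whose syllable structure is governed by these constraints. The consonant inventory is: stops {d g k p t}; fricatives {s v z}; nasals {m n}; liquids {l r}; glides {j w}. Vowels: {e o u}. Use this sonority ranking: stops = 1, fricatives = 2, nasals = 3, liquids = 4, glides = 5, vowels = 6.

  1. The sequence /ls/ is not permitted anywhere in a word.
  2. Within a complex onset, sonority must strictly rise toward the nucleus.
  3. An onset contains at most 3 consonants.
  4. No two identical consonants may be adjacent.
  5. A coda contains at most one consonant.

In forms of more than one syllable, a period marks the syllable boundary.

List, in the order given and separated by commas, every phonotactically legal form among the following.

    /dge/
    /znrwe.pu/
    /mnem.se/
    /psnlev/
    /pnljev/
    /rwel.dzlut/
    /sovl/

/dge/ — violates constraint 2: syllable 1 onset /dg/: /d/ (stop, 1) → /g/ (stop, 1) does not rise → phonotactically illegal
/znrwe.pu/ — violates constraint 3: syllable 1 onset /znrw/ has 4 consonants (> 3) → phonotactically illegal
/mnem.se/ — violates constraint 2: syllable 1 onset /mn/: /m/ (nasal, 3) → /n/ (nasal, 3) does not rise → phonotactically illegal
/psnlev/ — violates constraint 3: syllable 1 onset /psnl/ has 4 consonants (> 3) → phonotactically illegal
/pnljev/ — violates constraint 3: syllable 1 onset /pnlj/ has 4 consonants (> 3) → phonotactically illegal
/rwel.dzlut/ — σ1 onset /rw/ (4→5 rises), coda /l/ ok; σ2 onset /dzl/ (1→2→4 rises), coda /t/ ok → phonotactically legal
/sovl/ — violates constraint 5: syllable 1 coda /vl/ has 2 consonants (> 1) → phonotactically illegal

/rwel.dzlut/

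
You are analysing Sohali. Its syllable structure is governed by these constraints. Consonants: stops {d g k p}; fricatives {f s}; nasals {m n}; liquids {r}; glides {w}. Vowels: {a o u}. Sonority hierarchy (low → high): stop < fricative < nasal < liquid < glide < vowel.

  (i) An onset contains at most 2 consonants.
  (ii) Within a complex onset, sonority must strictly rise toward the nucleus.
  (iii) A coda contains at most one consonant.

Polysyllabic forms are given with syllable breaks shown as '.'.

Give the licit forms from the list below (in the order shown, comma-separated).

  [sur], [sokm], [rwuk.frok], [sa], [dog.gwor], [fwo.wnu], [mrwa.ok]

[sur], [rwuk.frok], [sa], [dog.gwor]

[sur] — σ1 onset /s/, coda /r/ ok → licit
[sokm] — violates constraint (iii): syllable 1 coda /km/ has 2 consonants (> 1) → illicit
[rwuk.frok] — σ1 onset /rw/ (4→5 rises), coda /k/ ok; σ2 onset /fr/ (2→4 rises), coda /k/ ok → licit
[sa] — σ1 onset /s/, coda /∅/ ok → licit
[dog.gwor] — σ1 onset /d/, coda /g/ ok; σ2 onset /gw/ (1→5 rises), coda /r/ ok → licit
[fwo.wnu] — violates constraint (ii): syllable 2 onset /wn/: /w/ (glide, 5) → /n/ (nasal, 3) does not rise → illicit
[mrwa.ok] — violates constraint (i): syllable 1 onset /mrw/ has 3 consonants (> 2) → illicit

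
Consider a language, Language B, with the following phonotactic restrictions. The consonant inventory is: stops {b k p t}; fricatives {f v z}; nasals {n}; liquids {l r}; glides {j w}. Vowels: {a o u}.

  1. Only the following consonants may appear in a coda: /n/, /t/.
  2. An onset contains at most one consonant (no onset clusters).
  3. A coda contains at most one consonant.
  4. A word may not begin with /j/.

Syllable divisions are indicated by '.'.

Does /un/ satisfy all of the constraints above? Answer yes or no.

/un/ — σ1 onset /∅/, coda /n/ ok → well-formed

yes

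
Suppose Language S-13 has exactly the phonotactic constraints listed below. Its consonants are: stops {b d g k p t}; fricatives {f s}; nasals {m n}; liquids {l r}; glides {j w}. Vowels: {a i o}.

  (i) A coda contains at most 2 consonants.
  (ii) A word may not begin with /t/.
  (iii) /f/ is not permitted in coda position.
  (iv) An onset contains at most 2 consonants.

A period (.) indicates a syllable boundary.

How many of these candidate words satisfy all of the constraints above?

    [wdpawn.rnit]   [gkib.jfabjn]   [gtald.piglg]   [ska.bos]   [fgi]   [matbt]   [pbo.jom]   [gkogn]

[wdpawn.rnit] — violates constraint (iv): syllable 1 onset /wdp/ has 3 consonants (> 2) → ill-formed
[gkib.jfabjn] — violates constraint (i): syllable 2 coda /bjn/ has 3 consonants (> 2) → ill-formed
[gtald.piglg] — violates constraint (i): syllable 2 coda /glg/ has 3 consonants (> 2) → ill-formed
[ska.bos] — σ1 onset /sk/ (2C), coda /∅/ ok; σ2 onset /b/, coda /s/ ok → well-formed
[fgi] — σ1 onset /fg/ (2C), coda /∅/ ok → well-formed
[matbt] — violates constraint (i): syllable 1 coda /tbt/ has 3 consonants (> 2) → ill-formed
[pbo.jom] — σ1 onset /pb/ (2C), coda /∅/ ok; σ2 onset /j/, coda /m/ ok → well-formed
[gkogn] — σ1 onset /gk/ (2C), coda /gn/ (2C) ok → well-formed
Well-formed: [ska.bos], [fgi], [pbo.jom], [gkogn] → 4.

4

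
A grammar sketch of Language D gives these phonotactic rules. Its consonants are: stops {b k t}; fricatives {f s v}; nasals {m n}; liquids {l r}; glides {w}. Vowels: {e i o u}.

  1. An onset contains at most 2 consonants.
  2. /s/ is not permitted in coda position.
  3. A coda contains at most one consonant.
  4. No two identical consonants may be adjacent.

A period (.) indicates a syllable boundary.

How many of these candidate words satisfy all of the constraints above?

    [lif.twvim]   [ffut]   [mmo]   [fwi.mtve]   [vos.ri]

[lif.twvim] — violates constraint 1: syllable 2 onset /twv/ has 3 consonants (> 2) → phonotactically illegal
[ffut] — violates constraint 4: adjacent identical consonants /ff/ → phonotactically illegal
[mmo] — violates constraint 4: adjacent identical consonants /mm/ → phonotactically illegal
[fwi.mtve] — violates constraint 1: syllable 2 onset /mtv/ has 3 consonants (> 2) → phonotactically illegal
[vos.ri] — violates constraint 2: syllable 1 coda contains /s/ → phonotactically illegal
No form is phonotactically legal → 0.

0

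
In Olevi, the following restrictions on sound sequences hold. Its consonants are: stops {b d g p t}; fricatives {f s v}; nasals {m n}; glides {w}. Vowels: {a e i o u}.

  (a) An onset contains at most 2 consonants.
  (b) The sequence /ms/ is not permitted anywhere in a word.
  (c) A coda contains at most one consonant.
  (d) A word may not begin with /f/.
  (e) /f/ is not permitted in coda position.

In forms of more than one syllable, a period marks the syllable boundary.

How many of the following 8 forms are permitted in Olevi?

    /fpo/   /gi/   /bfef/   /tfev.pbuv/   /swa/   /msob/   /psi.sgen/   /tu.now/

5

/fpo/ — violates constraint (d): word begins with /f/ → not permitted
/gi/ — σ1 onset /g/, coda /∅/ ok → permitted
/bfef/ — violates constraint (e): syllable 1 coda contains /f/ → not permitted
/tfev.pbuv/ — σ1 onset /tf/ (2C), coda /v/ ok; σ2 onset /pb/ (2C), coda /v/ ok → permitted
/swa/ — σ1 onset /sw/ (2C), coda /∅/ ok → permitted
/msob/ — violates constraint (b): contains banned sequence /ms/ → not permitted
/psi.sgen/ — σ1 onset /ps/ (2C), coda /∅/ ok; σ2 onset /sg/ (2C), coda /n/ ok → permitted
/tu.now/ — σ1 onset /t/, coda /∅/ ok; σ2 onset /n/, coda /w/ ok → permitted
Permitted: /gi/, /tfev.pbuv/, /swa/, /psi.sgen/, /tu.now/ → 5.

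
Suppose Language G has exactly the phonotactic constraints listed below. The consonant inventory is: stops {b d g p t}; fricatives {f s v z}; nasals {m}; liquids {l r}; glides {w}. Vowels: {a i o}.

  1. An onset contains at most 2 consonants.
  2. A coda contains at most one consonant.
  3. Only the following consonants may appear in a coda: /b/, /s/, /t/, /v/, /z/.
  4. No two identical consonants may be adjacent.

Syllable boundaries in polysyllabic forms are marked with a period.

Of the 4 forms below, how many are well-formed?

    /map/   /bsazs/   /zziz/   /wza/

/map/ — violates constraint 3: syllable 1 coda contains /p/, which is not a licensed coda consonant → ill-formed
/bsazs/ — violates constraint 2: syllable 1 coda /zs/ has 2 consonants (> 1) → ill-formed
/zziz/ — violates constraint 4: adjacent identical consonants /zz/ → ill-formed
/wza/ — σ1 onset /wz/ (2C), coda /∅/ ok → well-formed
Well-formed: /wza/ → 1.

1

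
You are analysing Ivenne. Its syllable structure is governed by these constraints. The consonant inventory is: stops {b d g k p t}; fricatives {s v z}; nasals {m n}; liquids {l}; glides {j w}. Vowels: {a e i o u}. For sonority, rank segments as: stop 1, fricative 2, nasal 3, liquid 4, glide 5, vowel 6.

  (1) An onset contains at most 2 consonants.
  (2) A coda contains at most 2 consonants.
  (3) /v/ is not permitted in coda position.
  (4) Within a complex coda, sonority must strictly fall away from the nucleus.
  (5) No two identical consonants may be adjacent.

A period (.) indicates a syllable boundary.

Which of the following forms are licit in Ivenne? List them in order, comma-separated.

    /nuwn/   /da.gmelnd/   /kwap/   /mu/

/nuwn/, /kwap/, /mu/

/nuwn/ — σ1 onset /n/, coda /wn/ (5→3 falls) ok → licit
/da.gmelnd/ — violates constraint 2: syllable 2 coda /lnd/ has 3 consonants (> 2) → illicit
/kwap/ — σ1 onset /kw/ (2C), coda /p/ ok → licit
/mu/ — σ1 onset /m/, coda /∅/ ok → licit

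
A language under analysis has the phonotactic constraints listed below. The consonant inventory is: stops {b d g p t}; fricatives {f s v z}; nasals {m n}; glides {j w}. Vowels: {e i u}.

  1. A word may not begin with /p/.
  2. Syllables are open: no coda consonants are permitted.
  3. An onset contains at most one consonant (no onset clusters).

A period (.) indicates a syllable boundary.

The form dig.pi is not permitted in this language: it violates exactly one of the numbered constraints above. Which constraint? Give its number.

dig.pi: syllable 1 coda /g/ has 1 consonant (> 0).
This is a violation of constraint 2: "Syllables are open: no coda consonants are permitted."
The remaining constraints (1, 3) are satisfied.

2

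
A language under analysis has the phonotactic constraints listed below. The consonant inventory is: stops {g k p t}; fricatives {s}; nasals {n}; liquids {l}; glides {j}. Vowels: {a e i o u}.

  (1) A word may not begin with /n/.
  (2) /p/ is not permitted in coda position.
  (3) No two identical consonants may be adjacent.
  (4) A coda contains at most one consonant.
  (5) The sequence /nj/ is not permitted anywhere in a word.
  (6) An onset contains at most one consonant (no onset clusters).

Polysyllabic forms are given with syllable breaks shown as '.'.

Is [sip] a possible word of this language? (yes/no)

no

[sip] — violates constraint 2: syllable 1 coda contains /p/ → illicit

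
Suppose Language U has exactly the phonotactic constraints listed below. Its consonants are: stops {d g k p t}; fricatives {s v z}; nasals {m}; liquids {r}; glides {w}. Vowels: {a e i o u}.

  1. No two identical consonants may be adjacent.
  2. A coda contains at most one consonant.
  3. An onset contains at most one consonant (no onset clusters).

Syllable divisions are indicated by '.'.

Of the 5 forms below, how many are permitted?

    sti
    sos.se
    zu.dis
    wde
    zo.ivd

sti — violates constraint 3: syllable 1 onset /st/ has 2 consonants (> 1) → not permitted
sos.se — violates constraint 1: adjacent identical consonants /ss/ → not permitted
zu.dis — σ1 onset /z/, coda /∅/ ok; σ2 onset /d/, coda /s/ ok → permitted
wde — violates constraint 3: syllable 1 onset /wd/ has 2 consonants (> 1) → not permitted
zo.ivd — violates constraint 2: syllable 2 coda /vd/ has 2 consonants (> 1) → not permitted
Permitted: zu.dis → 1.

1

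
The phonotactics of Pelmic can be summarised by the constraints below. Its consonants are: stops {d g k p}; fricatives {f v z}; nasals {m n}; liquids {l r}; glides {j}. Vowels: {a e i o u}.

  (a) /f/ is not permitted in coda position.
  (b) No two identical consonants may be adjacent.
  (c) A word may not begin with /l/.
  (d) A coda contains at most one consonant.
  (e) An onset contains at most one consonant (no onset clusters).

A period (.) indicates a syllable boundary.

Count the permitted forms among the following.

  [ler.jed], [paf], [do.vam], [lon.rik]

[ler.jed] — violates constraint (c): word begins with /l/ → not permitted
[paf] — violates constraint (a): syllable 1 coda contains /f/ → not permitted
[do.vam] — σ1 onset /d/, coda /∅/ ok; σ2 onset /v/, coda /m/ ok → permitted
[lon.rik] — violates constraint (c): word begins with /l/ → not permitted
Permitted: [do.vam] → 1.

1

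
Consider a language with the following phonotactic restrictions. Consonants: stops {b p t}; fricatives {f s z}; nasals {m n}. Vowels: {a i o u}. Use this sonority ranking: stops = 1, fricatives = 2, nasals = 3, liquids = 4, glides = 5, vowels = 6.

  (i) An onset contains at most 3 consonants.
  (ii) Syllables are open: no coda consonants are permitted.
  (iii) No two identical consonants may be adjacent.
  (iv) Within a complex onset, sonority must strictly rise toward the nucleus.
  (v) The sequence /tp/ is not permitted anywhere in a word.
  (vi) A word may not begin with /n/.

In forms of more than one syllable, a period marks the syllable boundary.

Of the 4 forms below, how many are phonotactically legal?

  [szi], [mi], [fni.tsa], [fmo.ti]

[szi] — violates constraint (iv): syllable 1 onset /sz/: /s/ (fricative, 2) → /z/ (fricative, 2) does not rise → phonotactically illegal
[mi] — σ1 onset /m/, coda /∅/ ok → phonotactically legal
[fni.tsa] — σ1 onset /fn/ (2→3 rises), coda /∅/ ok; σ2 onset /ts/ (1→2 rises), coda /∅/ ok → phonotactically legal
[fmo.ti] — σ1 onset /fm/ (2→3 rises), coda /∅/ ok; σ2 onset /t/, coda /∅/ ok → phonotactically legal
Phonotactically legal: [mi], [fni.tsa], [fmo.ti] → 3.

3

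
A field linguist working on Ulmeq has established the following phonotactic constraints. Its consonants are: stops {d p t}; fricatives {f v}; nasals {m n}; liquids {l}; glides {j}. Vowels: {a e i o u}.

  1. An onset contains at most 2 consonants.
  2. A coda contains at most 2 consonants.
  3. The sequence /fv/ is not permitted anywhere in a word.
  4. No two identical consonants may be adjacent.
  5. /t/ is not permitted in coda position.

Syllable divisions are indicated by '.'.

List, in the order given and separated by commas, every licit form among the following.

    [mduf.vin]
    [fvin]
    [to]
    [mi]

[to], [mi]

[mduf.vin] — violates constraint 3: contains banned sequence /fv/ → illicit
[fvin] — violates constraint 3: contains banned sequence /fv/ → illicit
[to] — σ1 onset /t/, coda /∅/ ok → licit
[mi] — σ1 onset /m/, coda /∅/ ok → licit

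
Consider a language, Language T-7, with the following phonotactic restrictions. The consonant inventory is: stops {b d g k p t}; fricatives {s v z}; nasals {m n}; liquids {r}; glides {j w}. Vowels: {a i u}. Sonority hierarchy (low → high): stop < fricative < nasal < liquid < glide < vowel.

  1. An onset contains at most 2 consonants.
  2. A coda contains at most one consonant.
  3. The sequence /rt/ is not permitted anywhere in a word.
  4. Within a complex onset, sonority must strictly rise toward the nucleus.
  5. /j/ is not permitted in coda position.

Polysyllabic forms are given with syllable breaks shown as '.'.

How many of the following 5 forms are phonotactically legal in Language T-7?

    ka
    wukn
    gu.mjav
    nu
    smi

4

ka — σ1 onset /k/, coda /∅/ ok → phonotactically legal
wukn — violates constraint 2: syllable 1 coda /kn/ has 2 consonants (> 1) → phonotactically illegal
gu.mjav — σ1 onset /g/, coda /∅/ ok; σ2 onset /mj/ (3→5 rises), coda /v/ ok → phonotactically legal
nu — σ1 onset /n/, coda /∅/ ok → phonotactically legal
smi — σ1 onset /sm/ (2→3 rises), coda /∅/ ok → phonotactically legal
Phonotactically legal: ka, gu.mjav, nu, smi → 4.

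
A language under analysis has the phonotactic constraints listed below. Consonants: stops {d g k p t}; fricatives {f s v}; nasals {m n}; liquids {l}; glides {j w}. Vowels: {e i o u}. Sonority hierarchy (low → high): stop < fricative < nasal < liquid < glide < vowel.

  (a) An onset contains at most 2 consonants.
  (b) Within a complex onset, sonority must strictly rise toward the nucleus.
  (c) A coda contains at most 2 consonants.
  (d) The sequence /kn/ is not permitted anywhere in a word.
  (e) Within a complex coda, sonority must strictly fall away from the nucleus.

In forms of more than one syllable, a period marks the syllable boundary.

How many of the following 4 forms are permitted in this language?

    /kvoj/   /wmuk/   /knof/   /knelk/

/kvoj/ — σ1 onset /kv/ (1→2 rises), coda /j/ ok → permitted
/wmuk/ — violates constraint (b): syllable 1 onset /wm/: /w/ (glide, 5) → /m/ (nasal, 3) does not rise → not permitted
/knof/ — violates constraint (d): contains banned sequence /kn/ → not permitted
/knelk/ — violates constraint (d): contains banned sequence /kn/ → not permitted
Permitted: /kvoj/ → 1.

1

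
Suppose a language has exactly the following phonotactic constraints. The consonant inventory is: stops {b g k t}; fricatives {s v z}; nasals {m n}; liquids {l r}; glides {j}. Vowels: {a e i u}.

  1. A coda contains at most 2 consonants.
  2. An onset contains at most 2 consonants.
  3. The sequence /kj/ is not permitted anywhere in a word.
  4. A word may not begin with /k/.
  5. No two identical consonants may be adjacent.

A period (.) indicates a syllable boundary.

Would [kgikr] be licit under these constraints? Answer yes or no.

[kgikr] — violates constraint 4: word begins with /k/ → illicit

no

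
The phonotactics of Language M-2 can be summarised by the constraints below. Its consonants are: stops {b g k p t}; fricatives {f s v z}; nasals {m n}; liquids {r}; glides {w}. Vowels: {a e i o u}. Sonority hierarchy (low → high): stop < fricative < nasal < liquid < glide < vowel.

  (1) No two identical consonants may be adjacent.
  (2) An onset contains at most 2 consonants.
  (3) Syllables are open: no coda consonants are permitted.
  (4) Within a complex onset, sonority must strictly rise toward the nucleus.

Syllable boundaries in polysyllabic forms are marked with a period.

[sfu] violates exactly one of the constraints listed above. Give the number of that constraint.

[sfu]: syllable 1 onset /sf/: /s/ (fricative, 2) → /f/ (fricative, 2) does not rise.
This is a violation of constraint 4: "Within a complex onset, sonority must strictly rise toward the nucleus."
The remaining constraints (1, 2, 3) are satisfied.

4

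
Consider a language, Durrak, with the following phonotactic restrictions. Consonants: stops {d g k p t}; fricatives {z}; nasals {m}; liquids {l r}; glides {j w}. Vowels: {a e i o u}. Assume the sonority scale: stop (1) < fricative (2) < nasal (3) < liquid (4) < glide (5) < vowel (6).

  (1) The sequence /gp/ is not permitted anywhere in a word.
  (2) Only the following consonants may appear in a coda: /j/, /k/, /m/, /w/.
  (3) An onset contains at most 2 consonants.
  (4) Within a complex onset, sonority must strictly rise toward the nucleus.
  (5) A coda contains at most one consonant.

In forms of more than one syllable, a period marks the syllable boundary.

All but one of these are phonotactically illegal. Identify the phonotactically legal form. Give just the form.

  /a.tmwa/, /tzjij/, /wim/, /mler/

/wim/

/a.tmwa/ — violates constraint 3: syllable 2 onset /tmw/ has 3 consonants (> 2) → phonotactically illegal
/tzjij/ — violates constraint 3: syllable 1 onset /tzj/ has 3 consonants (> 2) → phonotactically illegal
/wim/ — σ1 onset /w/, coda /m/ ok → phonotactically legal
/mler/ — violates constraint 2: syllable 1 coda contains /r/, which is not a licensed coda consonant → phonotactically illegal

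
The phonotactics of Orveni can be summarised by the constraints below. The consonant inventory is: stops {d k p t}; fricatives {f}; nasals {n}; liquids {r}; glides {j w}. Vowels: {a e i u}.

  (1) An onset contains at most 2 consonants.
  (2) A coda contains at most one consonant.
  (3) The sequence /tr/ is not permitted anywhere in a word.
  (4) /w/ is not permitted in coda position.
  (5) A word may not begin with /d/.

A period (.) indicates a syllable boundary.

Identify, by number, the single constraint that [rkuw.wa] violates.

4

[rkuw.wa]: syllable 1 coda contains /w/.
This is a violation of constraint 4: "/w/ is not permitted in coda position."
The remaining constraints (1, 2, 3, 5) are satisfied.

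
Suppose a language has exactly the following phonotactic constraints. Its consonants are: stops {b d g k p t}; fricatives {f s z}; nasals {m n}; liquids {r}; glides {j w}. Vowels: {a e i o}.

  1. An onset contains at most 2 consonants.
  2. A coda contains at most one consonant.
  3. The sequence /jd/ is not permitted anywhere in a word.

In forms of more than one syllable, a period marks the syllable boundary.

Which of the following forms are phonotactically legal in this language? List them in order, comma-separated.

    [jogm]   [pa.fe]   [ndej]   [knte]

[jogm] — violates constraint 2: syllable 1 coda /gm/ has 2 consonants (> 1) → phonotactically illegal
[pa.fe] — σ1 onset /p/, coda /∅/ ok; σ2 onset /f/, coda /∅/ ok → phonotactically legal
[ndej] — σ1 onset /nd/ (2C), coda /j/ ok → phonotactically legal
[knte] — violates constraint 1: syllable 1 onset /knt/ has 3 consonants (> 2) → phonotactically illegal

[pa.fe], [ndej]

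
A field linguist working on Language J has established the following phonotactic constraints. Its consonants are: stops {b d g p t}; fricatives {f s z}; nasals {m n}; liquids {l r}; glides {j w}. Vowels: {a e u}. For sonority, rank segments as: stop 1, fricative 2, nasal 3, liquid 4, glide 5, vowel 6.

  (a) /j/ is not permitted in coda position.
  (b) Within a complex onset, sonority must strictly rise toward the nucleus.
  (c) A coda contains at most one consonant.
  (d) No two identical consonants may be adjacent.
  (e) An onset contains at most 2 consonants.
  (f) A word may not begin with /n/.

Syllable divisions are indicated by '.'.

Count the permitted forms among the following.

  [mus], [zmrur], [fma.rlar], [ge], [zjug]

[mus] — σ1 onset /m/, coda /s/ ok → permitted
[zmrur] — violates constraint (e): syllable 1 onset /zmr/ has 3 consonants (> 2) → not permitted
[fma.rlar] — violates constraint (b): syllable 2 onset /rl/: /r/ (liquid, 4) → /l/ (liquid, 4) does not rise → not permitted
[ge] — σ1 onset /g/, coda /∅/ ok → permitted
[zjug] — σ1 onset /zj/ (2→5 rises), coda /g/ ok → permitted
Permitted: [mus], [ge], [zjug] → 3.

3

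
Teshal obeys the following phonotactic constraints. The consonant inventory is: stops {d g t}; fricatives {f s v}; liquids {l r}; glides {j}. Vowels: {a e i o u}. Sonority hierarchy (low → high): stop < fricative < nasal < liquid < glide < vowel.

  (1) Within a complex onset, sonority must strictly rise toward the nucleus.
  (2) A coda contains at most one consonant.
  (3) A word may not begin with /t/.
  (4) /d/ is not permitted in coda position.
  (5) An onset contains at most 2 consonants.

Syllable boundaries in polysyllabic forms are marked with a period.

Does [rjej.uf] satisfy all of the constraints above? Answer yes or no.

[rjej.uf] — σ1 onset /rj/ (4→5 rises), coda /j/ ok; σ2 onset /∅/, coda /f/ ok → permitted

yes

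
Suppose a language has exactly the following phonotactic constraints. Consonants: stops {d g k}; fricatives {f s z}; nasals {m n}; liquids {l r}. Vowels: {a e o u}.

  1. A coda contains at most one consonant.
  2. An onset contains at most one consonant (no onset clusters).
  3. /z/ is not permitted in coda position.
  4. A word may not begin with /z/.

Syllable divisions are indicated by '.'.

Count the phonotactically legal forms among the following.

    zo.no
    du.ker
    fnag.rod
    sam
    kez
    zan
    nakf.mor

2

zo.no — violates constraint 4: word begins with /z/ → phonotactically illegal
du.ker — σ1 onset /d/, coda /∅/ ok; σ2 onset /k/, coda /r/ ok → phonotactically legal
fnag.rod — violates constraint 2: syllable 1 onset /fn/ has 2 consonants (> 1) → phonotactically illegal
sam — σ1 onset /s/, coda /m/ ok → phonotactically legal
kez — violates constraint 3: syllable 1 coda contains /z/ → phonotactically illegal
zan — violates constraint 4: word begins with /z/ → phonotactically illegal
nakf.mor — violates constraint 1: syllable 1 coda /kf/ has 2 consonants (> 1) → phonotactically illegal
Phonotactically legal: du.ker, sam → 2.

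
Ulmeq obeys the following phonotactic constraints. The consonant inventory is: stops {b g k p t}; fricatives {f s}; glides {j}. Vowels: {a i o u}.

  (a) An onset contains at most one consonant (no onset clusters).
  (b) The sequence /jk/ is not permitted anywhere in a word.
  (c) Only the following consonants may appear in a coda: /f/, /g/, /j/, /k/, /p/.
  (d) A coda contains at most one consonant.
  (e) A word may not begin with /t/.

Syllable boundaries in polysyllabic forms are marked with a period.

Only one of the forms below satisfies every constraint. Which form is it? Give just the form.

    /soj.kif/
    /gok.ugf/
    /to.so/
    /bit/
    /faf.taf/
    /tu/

/faf.taf/

/soj.kif/ — violates constraint (b): contains banned sequence /jk/ → illicit
/gok.ugf/ — violates constraint (d): syllable 2 coda /gf/ has 2 consonants (> 1) → illicit
/to.so/ — violates constraint (e): word begins with /t/ → illicit
/bit/ — violates constraint (c): syllable 1 coda contains /t/, which is not a licensed coda consonant → illicit
/faf.taf/ — σ1 onset /f/, coda /f/ ok; σ2 onset /t/, coda /f/ ok → licit
/tu/ — violates constraint (e): word begins with /t/ → illicit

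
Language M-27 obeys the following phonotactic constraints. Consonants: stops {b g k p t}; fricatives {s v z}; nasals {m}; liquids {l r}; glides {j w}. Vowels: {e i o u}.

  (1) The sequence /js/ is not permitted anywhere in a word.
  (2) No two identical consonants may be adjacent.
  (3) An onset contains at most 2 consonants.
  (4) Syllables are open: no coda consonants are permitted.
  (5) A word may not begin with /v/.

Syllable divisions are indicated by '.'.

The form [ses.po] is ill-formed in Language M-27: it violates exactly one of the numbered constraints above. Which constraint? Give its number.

4

[ses.po]: syllable 1 coda /s/ has 1 consonant (> 0).
This is a violation of constraint 4: "Syllables are open: no coda consonants are permitted."
The remaining constraints (1, 2, 3, 5) are satisfied.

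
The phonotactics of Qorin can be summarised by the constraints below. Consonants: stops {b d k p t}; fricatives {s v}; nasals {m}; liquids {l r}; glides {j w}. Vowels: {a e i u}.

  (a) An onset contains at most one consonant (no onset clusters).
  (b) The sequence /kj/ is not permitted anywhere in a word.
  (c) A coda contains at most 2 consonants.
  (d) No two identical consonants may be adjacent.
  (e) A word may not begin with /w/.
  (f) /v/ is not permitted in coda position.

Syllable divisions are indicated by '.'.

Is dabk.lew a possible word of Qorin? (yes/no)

dabk.lew — σ1 onset /d/, coda /bk/ (2C) ok; σ2 onset /l/, coda /w/ ok → licit

yes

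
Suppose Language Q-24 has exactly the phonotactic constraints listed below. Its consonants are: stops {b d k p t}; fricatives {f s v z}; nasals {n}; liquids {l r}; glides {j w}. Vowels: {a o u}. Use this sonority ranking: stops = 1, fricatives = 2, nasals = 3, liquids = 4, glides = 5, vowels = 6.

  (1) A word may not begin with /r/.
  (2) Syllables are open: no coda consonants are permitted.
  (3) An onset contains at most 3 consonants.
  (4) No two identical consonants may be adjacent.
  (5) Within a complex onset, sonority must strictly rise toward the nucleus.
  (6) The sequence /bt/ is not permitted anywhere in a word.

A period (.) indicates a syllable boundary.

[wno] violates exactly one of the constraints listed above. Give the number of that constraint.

5

[wno]: syllable 1 onset /wn/: /w/ (glide, 5) → /n/ (nasal, 3) does not rise.
This is a violation of constraint 5: "Within a complex onset, sonority must strictly rise toward the nucleus."
The remaining constraints (1, 2, 3, 4, 6) are satisfied.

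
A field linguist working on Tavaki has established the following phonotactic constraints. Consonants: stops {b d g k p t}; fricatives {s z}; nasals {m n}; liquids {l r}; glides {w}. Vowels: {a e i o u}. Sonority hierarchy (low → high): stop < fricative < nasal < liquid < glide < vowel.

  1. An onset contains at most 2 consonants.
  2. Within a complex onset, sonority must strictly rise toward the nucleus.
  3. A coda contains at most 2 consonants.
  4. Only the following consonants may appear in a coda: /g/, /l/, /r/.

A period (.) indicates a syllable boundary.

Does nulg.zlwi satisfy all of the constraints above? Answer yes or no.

nulg.zlwi — violates constraint 1: syllable 2 onset /zlw/ has 3 consonants (> 2) → phonotactically illegal

no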